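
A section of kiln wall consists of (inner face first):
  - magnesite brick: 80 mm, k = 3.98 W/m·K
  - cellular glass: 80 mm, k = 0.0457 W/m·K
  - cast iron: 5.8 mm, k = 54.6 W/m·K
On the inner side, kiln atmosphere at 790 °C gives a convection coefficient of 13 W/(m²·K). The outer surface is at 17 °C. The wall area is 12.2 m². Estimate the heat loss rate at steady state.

Q ≈ 5100 W

Model the wall as resistances in series:
R_inner film = 1/(h_i·A) = 1/(13×12.2) = 0.006305 K/W
R_magnesite brick = L/(kA) = 0.08/(3.98×12.2) = 0.001648 K/W
R_cellular glass = L/(kA) = 0.08/(0.0457×12.2) = 0.1435 K/W
R_cast iron = L/(kA) = 0.0058/(54.6×12.2) = 8.707×10^-6 K/W
R_total = 0.1514 K/W
Q = ΔT / R_total = 773 / 0.1514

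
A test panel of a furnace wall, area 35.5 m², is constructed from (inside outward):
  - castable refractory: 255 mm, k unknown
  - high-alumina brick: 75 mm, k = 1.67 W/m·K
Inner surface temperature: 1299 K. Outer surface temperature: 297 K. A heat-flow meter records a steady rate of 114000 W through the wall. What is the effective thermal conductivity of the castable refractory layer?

k ≈ 0.955 W/(m·K)

Model the wall as resistances in series:
R_high-alumina brick = L/(kA) = 0.075/(1.67×35.5) = 0.001265 K/W
Sum of known resistances R_other = 0.001265 K/W
Total R = ΔT/Q = 1002/114000 = 0.008789 K/W
R_castable refractory = R_total − R_other = 0.007524 K/W
k = L/(R·A) = 0.255/(0.007524×35.5)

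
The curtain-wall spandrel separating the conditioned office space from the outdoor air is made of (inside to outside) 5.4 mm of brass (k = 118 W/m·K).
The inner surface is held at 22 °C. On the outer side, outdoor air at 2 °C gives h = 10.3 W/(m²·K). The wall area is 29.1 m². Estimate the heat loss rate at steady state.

Thermal resistances in series:
R_brass = L/(kA) = 0.0054/(118×29.1) = 1.573×10^-6 K/W
R_outer film = 1/(h_o·A) = 1/(10.3×29.1) = 0.003336 K/W
R_total = 0.003338 K/W
Q = ΔT / R_total = 20 / 0.003338

Q ≈ 5990 W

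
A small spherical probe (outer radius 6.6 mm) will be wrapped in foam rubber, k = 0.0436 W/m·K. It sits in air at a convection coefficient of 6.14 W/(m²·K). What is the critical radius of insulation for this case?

r_cr ≈ 14.2 mm

For a sphere r_cr = 2k/h = 2×0.0436/6.14
r_cr = 14.2 mm; since the bare radius (6.6 mm) is below r_cr, adding a thin layer of insulation will *increase* heat loss.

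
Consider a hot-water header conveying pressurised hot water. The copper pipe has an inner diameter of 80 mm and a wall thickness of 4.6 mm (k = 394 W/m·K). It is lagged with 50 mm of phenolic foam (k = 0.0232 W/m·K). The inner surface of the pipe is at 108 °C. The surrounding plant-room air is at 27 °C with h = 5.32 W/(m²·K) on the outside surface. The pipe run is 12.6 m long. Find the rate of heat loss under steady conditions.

Q ≈ 186 W

Radial resistances (cylindrical: R_cond = ln(r_o/r_i)/(2πkL), R_conv = 1/(h·2πrL)):
R_copper pipe wall = ln(44.6/40)/(2π×394×12.6) = 3.49×10^-6 K/W
R_phenolic foam = ln(94.6/44.6)/(2π×0.0232×12.6) = 0.4094 K/W
R_outer film = 1/(h_o·2πr_oL) = 1/(5.32×2π×0.0946×12.6) = 0.0251 K/W
R_total = 0.4345 K/W
Q = ΔT/R_total = 81/0.4345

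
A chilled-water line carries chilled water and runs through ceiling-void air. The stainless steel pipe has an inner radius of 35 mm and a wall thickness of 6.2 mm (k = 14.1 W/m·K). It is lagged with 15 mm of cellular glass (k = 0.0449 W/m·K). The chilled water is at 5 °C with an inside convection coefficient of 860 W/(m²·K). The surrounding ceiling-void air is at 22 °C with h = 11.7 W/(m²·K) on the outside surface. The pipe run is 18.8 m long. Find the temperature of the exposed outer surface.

T ≈ 19 °C

Treating each annulus and film as a series resistance:
R_inner film = 1/(h_i·2πr₁L) = 1/(860×2π×0.035×18.8) = 2.813×10^-4 K/W
R_stainless steel pipe wall = ln(41.2/35)/(2π×14.1×18.8) = 9.792×10^-5 K/W
R_cellular glass = ln(56.2/41.2)/(2π×0.0449×18.8) = 0.05854 K/W
R_outer film = 1/(h_o·2πr_oL) = 1/(11.7×2π×0.0562×18.8) = 0.01287 K/W
R_total = 0.07179 K/W
Q = ΔT/R_total = 17/0.07179
Q = 237 W
T_interface = T_inner + Q·ΣR(inner→interface) = 5 + 237×0.05892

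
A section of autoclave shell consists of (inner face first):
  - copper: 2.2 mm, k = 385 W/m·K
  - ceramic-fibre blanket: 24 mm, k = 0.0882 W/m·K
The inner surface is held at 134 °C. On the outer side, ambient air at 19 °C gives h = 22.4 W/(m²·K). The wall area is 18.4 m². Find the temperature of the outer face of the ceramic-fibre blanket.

Model the wall as resistances in series:
R_copper = L/(kA) = 0.0022/(385×18.4) = 3.106×10^-7 K/W
R_ceramic-fibre blanket = L/(kA) = 0.024/(0.0882×18.4) = 0.01479 K/W
R_outer film = 1/(h_o·A) = 1/(22.4×18.4) = 0.002426 K/W
R_total = 0.01722 K/W;  Q = ΔT/R_total = 115/0.01722 = 6680 W
T_interface = T_inner − Q·ΣR(inner→interface) = 134 − 6680×0.01479

T ≈ 35.2 °C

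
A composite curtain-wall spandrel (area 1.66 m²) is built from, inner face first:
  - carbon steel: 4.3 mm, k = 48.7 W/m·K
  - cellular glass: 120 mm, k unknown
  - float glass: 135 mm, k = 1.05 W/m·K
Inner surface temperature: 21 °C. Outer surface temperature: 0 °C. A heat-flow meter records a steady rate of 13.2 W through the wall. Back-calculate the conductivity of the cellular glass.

Treating each layer as a thermal resistance in series:
R_carbon steel = L/(kA) = 0.0043/(48.7×1.66) = 5.319×10^-5 K/W
R_float glass = L/(kA) = 0.135/(1.05×1.66) = 0.07745 K/W
Sum of known resistances R_other = 0.07751 K/W
Total R = ΔT/Q = 21/13.2 = 1.591 K/W
R_cellular glass = R_total − R_other = 1.513 K/W
k = L/(R·A) = 0.12/(1.513×1.66)

k ≈ 0.0478 W/(m·K)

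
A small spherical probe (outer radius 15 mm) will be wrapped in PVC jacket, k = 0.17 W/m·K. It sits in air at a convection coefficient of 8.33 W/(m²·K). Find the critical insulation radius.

For a sphere r_cr = 2k/h = 2×0.17/8.33
r_cr = 40.8 mm; since the bare radius (15 mm) is below r_cr, adding a thin layer of insulation will *increase* heat loss.

r_cr ≈ 40.8 mm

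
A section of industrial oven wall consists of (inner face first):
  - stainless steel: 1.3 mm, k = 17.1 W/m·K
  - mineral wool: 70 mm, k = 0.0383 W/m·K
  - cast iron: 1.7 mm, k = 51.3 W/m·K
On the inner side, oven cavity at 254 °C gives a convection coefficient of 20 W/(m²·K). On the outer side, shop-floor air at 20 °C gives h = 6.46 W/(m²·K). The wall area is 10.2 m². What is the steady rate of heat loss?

Model the wall as resistances in series:
R_inner film = 1/(h_i·A) = 1/(20×10.2) = 0.004902 K/W
R_stainless steel = L/(kA) = 0.0013/(17.1×10.2) = 7.453×10^-6 K/W
R_mineral wool = L/(kA) = 0.07/(0.0383×10.2) = 0.1792 K/W
R_cast iron = L/(kA) = 0.0017/(51.3×10.2) = 3.249×10^-6 K/W
R_outer film = 1/(h_o·A) = 1/(6.46×10.2) = 0.01518 K/W
R_total = 0.1993 K/W
Q = ΔT / R_total = 234 / 0.1993

Q ≈ 1170 W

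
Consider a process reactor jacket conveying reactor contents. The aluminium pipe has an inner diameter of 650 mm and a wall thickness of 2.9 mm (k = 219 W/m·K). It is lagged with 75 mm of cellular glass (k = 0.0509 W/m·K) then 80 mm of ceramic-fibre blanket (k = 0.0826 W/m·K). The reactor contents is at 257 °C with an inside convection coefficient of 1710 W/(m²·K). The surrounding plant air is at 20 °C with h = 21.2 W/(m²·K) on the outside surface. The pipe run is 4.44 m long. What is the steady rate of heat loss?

Q ≈ 1040 W

Per-layer cylindrical resistances, series-summed:
R_inner film = 1/(h_i·2πr₁L) = 1/(1710×2π×0.325×4.44) = 6.45×10^-5 K/W
R_aluminium pipe wall = ln(327.9/325)/(2π×219×4.44) = 1.454×10^-6 K/W
R_cellular glass = ln(402.9/327.9)/(2π×0.0509×4.44) = 0.1451 K/W
R_ceramic-fibre blanket = ln(482.9/402.9)/(2π×0.0826×4.44) = 0.0786 K/W
R_outer film = 1/(h_o·2πr_oL) = 1/(21.2×2π×0.4829×4.44) = 0.003501 K/W
R_total = 0.2272 K/W
Q = ΔT/R_total = 237/0.2272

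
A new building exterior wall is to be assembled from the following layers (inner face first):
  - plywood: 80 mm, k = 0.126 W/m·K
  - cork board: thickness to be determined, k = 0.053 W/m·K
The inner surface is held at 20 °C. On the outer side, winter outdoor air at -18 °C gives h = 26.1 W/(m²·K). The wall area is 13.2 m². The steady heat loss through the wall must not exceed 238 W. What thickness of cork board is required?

Series thermal resistances:
R_plywood = L/(kA) = 0.08/(0.126×13.2) = 0.0481 K/W
R_outer film = 1/(h_o·A) = 1/(26.1×13.2) = 0.002903 K/W
Sum of the known resistances R_other = 0.051 K/W
Required total resistance R_tot = ΔT/Q_allow = 38/238 = 0.1597 K/W
R_cork board = R_tot − R_other = 0.1087 K/W
L = R·k·A = 0.1087×0.053×13.2

L ≈ 76 mm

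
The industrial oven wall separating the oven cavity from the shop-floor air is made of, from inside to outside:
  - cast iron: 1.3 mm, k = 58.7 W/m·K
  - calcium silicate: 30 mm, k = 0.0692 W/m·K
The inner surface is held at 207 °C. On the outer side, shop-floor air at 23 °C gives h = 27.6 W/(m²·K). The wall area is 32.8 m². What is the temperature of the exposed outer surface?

T ≈ 37.2 °C

Using the resistance-network approach (series):
R_cast iron = L/(kA) = 0.0013/(58.7×32.8) = 6.752×10^-7 K/W
R_calcium silicate = L/(kA) = 0.03/(0.0692×32.8) = 0.01322 K/W
R_outer film = 1/(h_o·A) = 1/(27.6×32.8) = 0.001105 K/W
R_total = 0.01432 K/W;  Q = ΔT/R_total = 184/0.01432 = 12850 W
T_interface = T_inner − Q·ΣR(inner→interface) = 207 − 12800×0.01322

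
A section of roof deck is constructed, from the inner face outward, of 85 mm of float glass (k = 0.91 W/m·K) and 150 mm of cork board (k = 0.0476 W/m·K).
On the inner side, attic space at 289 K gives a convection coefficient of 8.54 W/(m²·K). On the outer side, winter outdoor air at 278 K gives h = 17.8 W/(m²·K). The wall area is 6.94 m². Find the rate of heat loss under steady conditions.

Series thermal resistances:
R_inner film = 1/(h_i·A) = 1/(8.54×6.94) = 0.01687 K/W
R_float glass = L/(kA) = 0.085/(0.91×6.94) = 0.01346 K/W
R_cork board = L/(kA) = 0.15/(0.0476×6.94) = 0.4541 K/W
R_outer film = 1/(h_o·A) = 1/(17.8×6.94) = 0.008095 K/W
R_total = 0.4925 K/W
Q = ΔT / R_total = 11 / 0.4925

Q ≈ 22.3 W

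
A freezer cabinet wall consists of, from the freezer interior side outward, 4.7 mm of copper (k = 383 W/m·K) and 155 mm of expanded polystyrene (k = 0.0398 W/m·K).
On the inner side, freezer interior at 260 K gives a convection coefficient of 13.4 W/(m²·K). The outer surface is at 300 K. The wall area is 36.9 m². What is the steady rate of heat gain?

Q ≈ 372 W

Using the resistance-network approach (series):
R_inner film = 1/(h_i·A) = 1/(13.4×36.9) = 0.002022 K/W
R_copper = L/(kA) = 0.0047/(383×36.9) = 3.326×10^-7 K/W
R_expanded polystyrene = L/(kA) = 0.155/(0.0398×36.9) = 0.1055 K/W
R_total = 0.1076 K/W
Q = ΔT / R_total = 40 / 0.1076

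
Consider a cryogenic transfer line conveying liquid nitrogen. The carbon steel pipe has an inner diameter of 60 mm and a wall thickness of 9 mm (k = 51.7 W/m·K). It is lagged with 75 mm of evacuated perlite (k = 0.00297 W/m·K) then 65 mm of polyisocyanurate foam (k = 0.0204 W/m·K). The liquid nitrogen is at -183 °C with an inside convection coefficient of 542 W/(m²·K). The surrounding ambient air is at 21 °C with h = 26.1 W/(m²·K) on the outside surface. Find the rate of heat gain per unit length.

q′ ≈ 3.34 W/m

Radial resistances (cylindrical: R_cond = ln(r_o/r_i)/(2πkL), R_conv = 1/(h·2πrL)):
R_inner film = 1/(h_i·2πr₁L) = 1/(542×2π×0.03×1) = 0.009788 K/W
R_carbon steel pipe wall = ln(39/30)/(2π×51.7×1) = 8.077×10^-4 K/W
R_evacuated perlite = ln(114/39)/(2π×0.00297×1) = 57.48 K/W
R_polyisocyanurate foam = ln(179/114)/(2π×0.0204×1) = 3.52 K/W
R_outer film = 1/(h_o·2πr_oL) = 1/(26.1×2π×0.179×1) = 0.03407 K/W
R_total = 61.04 K/W
Q = ΔT/R_total = 204/61.04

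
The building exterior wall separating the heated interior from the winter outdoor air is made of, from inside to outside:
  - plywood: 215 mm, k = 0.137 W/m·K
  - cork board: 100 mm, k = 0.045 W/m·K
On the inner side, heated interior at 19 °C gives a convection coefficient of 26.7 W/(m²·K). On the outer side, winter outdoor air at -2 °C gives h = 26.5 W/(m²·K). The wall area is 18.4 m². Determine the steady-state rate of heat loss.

Q ≈ 99.9 W

Using the resistance-network approach (series):
R_inner film = 1/(h_i·A) = 1/(26.7×18.4) = 0.002035 K/W
R_plywood = L/(kA) = 0.215/(0.137×18.4) = 0.08529 K/W
R_cork board = L/(kA) = 0.1/(0.045×18.4) = 0.1208 K/W
R_outer film = 1/(h_o·A) = 1/(26.5×18.4) = 0.002051 K/W
R_total = 0.2101 K/W
Q = ΔT / R_total = 21 / 0.2101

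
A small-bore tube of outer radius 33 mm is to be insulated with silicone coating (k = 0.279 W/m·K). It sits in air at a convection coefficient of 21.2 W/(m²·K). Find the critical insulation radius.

r_cr ≈ 13.2 mm

For a cylinder r_cr = k/h = 0.279/21.2
r_cr = 13.2 mm; since the bare radius (33 mm) is above r_cr, any added insulation will reduce heat loss.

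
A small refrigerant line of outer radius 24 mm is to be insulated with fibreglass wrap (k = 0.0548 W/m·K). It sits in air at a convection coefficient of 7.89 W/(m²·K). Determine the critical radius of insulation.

For a cylinder r_cr = k/h = 0.0548/7.89
r_cr = 6.95 mm; since the bare radius (24 mm) is above r_cr, any added insulation will reduce heat loss.

r_cr ≈ 6.95 mm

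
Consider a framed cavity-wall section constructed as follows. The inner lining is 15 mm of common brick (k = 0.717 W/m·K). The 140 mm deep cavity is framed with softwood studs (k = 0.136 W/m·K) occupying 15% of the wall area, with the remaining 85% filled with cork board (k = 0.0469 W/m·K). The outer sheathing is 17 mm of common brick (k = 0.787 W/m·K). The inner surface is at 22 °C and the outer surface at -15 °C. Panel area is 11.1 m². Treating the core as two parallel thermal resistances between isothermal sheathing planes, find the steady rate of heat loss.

Q ≈ 174 W

Sheathing layers in series; stud and cavity paths in parallel between them.
R_inner = 0.015/(0.717×11.1) = 0.001885 K/W
R_stud  = 0.14/(0.136×0.15×11.1) = 0.6183 K/W
R_cav   = 0.14/(0.0469×0.85×11.1) = 0.3164 K/W
1/R_core = 1/R_stud + 1/R_cav → R_core = 0.2093 K/W
R_outer = 0.017/(0.787×11.1) = 0.001946 K/W
R_total = 0.2131 K/W
Q = ΔT/R_total = 37/0.2131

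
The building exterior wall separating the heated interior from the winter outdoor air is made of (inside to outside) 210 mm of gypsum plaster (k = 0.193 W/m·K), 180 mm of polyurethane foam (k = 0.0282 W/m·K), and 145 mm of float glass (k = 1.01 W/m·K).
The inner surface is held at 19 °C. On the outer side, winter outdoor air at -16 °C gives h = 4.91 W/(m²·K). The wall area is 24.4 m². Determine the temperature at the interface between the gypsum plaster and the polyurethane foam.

Treating each layer as a thermal resistance in series:
R_gypsum plaster = L/(kA) = 0.21/(0.193×24.4) = 0.04459 K/W
R_polyurethane foam = L/(kA) = 0.18/(0.0282×24.4) = 0.2616 K/W
R_float glass = L/(kA) = 0.145/(1.01×24.4) = 0.005884 K/W
R_outer film = 1/(h_o·A) = 1/(4.91×24.4) = 0.008347 K/W
R_total = 0.3204 K/W;  Q = ΔT/R_total = 35/0.3204 = 109.2 W
T_interface = T_inner − Q·ΣR(inner→interface) = 19 − 109×0.04459

T ≈ 14.1 °C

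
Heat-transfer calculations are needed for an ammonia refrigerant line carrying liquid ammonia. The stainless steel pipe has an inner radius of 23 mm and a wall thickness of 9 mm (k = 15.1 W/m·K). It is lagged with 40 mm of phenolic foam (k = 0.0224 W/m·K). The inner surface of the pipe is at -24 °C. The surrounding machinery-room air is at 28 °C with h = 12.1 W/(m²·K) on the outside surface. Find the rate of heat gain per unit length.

Per-layer cylindrical resistances, series-summed:
R_stainless steel pipe wall = ln(32/23)/(2π×15.1×1) = 0.003481 K/W
R_phenolic foam = ln(72/32)/(2π×0.0224×1) = 5.762 K/W
R_outer film = 1/(h_o·2πr_oL) = 1/(12.1×2π×0.072×1) = 0.1827 K/W
R_total = 5.948 K/W
Q = ΔT/R_total = 52/5.948

q′ ≈ 8.74 W/m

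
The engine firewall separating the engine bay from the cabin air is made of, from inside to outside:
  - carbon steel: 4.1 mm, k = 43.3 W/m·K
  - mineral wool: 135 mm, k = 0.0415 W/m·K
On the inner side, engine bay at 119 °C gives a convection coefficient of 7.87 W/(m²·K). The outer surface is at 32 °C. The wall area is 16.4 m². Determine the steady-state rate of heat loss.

Q ≈ 422 W

Treating each layer as a thermal resistance in series:
R_inner film = 1/(h_i·A) = 1/(7.87×16.4) = 0.007748 K/W
R_carbon steel = L/(kA) = 0.0041/(43.3×16.4) = 5.774×10^-6 K/W
R_mineral wool = L/(kA) = 0.135/(0.0415×16.4) = 0.1984 K/W
R_total = 0.2061 K/W
Q = ΔT / R_total = 87 / 0.2061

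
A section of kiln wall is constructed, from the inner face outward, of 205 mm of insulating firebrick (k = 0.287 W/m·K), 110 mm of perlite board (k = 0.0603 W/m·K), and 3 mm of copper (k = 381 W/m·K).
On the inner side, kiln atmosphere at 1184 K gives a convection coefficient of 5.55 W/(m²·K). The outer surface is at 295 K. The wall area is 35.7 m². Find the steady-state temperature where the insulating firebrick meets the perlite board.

Series thermal resistances:
R_inner film = 1/(h_i·A) = 1/(5.55×35.7) = 0.005047 K/W
R_insulating firebrick = L/(kA) = 0.205/(0.287×35.7) = 0.02001 K/W
R_perlite board = L/(kA) = 0.11/(0.0603×35.7) = 0.0511 K/W
R_copper = L/(kA) = 0.003/(381×35.7) = 2.206×10^-7 K/W
R_total = 0.07615 K/W;  Q = ΔT/R_total = 889/0.07615 = 11670 W
T_interface = T_inner − Q·ΣR(inner→interface) = 1184 − 11700×0.02506

T ≈ 892 K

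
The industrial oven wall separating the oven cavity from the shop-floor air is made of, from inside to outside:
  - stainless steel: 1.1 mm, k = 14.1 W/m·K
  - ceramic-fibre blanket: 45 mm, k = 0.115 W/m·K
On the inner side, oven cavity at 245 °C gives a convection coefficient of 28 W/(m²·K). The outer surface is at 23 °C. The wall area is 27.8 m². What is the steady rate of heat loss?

Series thermal resistances:
R_inner film = 1/(h_i·A) = 1/(28×27.8) = 0.001285 K/W
R_stainless steel = L/(kA) = 0.0011/(14.1×27.8) = 2.806×10^-6 K/W
R_ceramic-fibre blanket = L/(kA) = 0.045/(0.115×27.8) = 0.01408 K/W
R_total = 0.01536 K/W
Q = ΔT / R_total = 222 / 0.01536

Q ≈ 14500 W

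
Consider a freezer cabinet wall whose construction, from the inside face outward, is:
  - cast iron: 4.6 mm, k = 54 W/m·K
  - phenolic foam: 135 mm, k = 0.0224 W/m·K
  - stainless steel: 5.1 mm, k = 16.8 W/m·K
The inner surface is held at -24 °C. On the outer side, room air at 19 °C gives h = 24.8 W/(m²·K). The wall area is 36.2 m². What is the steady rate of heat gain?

Q ≈ 257 W

Series thermal resistances:
R_cast iron = L/(kA) = 0.0046/(54×36.2) = 2.353×10^-6 K/W
R_phenolic foam = L/(kA) = 0.135/(0.0224×36.2) = 0.1665 K/W
R_stainless steel = L/(kA) = 0.0051/(16.8×36.2) = 8.386×10^-6 K/W
R_outer film = 1/(h_o·A) = 1/(24.8×36.2) = 0.001114 K/W
R_total = 0.1676 K/W
Q = ΔT / R_total = 43 / 0.1676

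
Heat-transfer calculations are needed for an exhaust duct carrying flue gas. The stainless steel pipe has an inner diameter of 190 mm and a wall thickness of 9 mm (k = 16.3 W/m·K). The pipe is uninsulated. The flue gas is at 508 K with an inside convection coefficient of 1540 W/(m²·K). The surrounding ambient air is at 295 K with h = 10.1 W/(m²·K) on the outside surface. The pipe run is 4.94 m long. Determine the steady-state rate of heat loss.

Q ≈ 6860 W

For a radial system each layer contributes R = ln(r_out/r_in)/(2πkL); films add R = 1/(hA).
R_inner film = 1/(h_i·2πr₁L) = 1/(1540×2π×0.095×4.94) = 2.202×10^-4 K/W
R_stainless steel pipe wall = ln(104/95)/(2π×16.3×4.94) = 1.789×10^-4 K/W
R_outer film = 1/(h_o·2πr_oL) = 1/(10.1×2π×0.104×4.94) = 0.03067 K/W
R_total = 0.03107 K/W
Q = ΔT/R_total = 213/0.03107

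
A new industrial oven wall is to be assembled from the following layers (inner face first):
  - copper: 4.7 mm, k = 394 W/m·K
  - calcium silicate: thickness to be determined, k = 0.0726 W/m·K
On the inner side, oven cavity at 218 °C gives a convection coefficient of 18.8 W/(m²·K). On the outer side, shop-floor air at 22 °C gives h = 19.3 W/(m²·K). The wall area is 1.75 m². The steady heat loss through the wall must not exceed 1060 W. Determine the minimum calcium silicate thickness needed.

Thermal resistances in series:
R_inner film = 1/(h_i·A) = 1/(18.8×1.75) = 0.0304 K/W
R_copper = L/(kA) = 0.0047/(394×1.75) = 6.817×10^-6 K/W
R_outer film = 1/(h_o·A) = 1/(19.3×1.75) = 0.02961 K/W
Sum of the known resistances R_other = 0.06001 K/W
Required total resistance R_tot = ΔT/Q_allow = 196/1060 = 0.1849 K/W
R_calcium silicate = R_tot − R_other = 0.1249 K/W
L = R·k·A = 0.1249×0.0726×1.75

L ≈ 15.9 mm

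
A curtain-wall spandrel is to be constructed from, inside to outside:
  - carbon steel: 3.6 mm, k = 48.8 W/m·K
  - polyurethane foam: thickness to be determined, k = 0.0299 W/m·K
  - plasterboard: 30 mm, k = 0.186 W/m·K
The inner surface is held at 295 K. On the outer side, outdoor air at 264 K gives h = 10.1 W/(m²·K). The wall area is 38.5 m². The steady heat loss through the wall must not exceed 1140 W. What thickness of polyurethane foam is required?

Using the resistance-network approach (series):
R_carbon steel = L/(kA) = 0.0036/(48.8×38.5) = 1.916×10^-6 K/W
R_plasterboard = L/(kA) = 0.03/(0.186×38.5) = 0.004189 K/W
R_outer film = 1/(h_o·A) = 1/(10.1×38.5) = 0.002572 K/W
Sum of the known resistances R_other = 0.006763 K/W
Required total resistance R_tot = ΔT/Q_allow = 31/1140 = 0.02719 K/W
R_polyurethane foam = R_tot − R_other = 0.02043 K/W
L = R·k·A = 0.02043×0.0299×38.5

L ≈ 23.5 mm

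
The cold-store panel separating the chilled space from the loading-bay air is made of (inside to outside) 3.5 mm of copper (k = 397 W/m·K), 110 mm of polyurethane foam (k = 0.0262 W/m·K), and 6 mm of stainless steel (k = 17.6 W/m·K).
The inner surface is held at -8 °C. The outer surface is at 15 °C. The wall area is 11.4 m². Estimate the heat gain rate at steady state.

Q ≈ 62.4 W

Treating each layer as a thermal resistance in series:
R_copper = L/(kA) = 0.0035/(397×11.4) = 7.733×10^-7 K/W
R_polyurethane foam = L/(kA) = 0.11/(0.0262×11.4) = 0.3683 K/W
R_stainless steel = L/(kA) = 0.006/(17.6×11.4) = 2.99×10^-5 K/W
R_total = 0.3683 K/W
Q = ΔT / R_total = 23 / 0.3683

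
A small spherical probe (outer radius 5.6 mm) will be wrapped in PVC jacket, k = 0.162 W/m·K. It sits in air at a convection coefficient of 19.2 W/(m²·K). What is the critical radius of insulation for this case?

For a sphere r_cr = 2k/h = 2×0.162/19.2
r_cr = 16.9 mm; since the bare radius (5.6 mm) is below r_cr, adding a thin layer of insulation will *increase* heat loss.

r_cr ≈ 16.9 mm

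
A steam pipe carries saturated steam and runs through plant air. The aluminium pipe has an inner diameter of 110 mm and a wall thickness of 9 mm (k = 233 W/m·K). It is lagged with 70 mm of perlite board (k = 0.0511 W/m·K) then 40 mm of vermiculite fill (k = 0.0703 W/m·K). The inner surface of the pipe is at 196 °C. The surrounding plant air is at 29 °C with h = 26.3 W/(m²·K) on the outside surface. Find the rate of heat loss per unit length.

Per-layer cylindrical resistances, series-summed:
R_aluminium pipe wall = ln(64/55)/(2π×233×1) = 1.035×10^-4 K/W
R_perlite board = ln(134/64)/(2π×0.0511×1) = 2.302 K/W
R_vermiculite fill = ln(174/134)/(2π×0.0703×1) = 0.5914 K/W
R_outer film = 1/(h_o·2πr_oL) = 1/(26.3×2π×0.174×1) = 0.03478 K/W
R_total = 2.928 K/W
Q = ΔT/R_total = 167/2.928

q′ ≈ 57 W/m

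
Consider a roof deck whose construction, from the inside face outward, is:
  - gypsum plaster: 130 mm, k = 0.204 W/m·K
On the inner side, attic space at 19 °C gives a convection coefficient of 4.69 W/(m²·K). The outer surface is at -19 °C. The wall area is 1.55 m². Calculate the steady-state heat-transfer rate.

Treating each layer as a thermal resistance in series:
R_inner film = 1/(h_i·A) = 1/(4.69×1.55) = 0.1376 K/W
R_gypsum plaster = L/(kA) = 0.13/(0.204×1.55) = 0.4111 K/W
R_total = 0.5487 K/W
Q = ΔT / R_total = 38 / 0.5487

Q ≈ 69.3 W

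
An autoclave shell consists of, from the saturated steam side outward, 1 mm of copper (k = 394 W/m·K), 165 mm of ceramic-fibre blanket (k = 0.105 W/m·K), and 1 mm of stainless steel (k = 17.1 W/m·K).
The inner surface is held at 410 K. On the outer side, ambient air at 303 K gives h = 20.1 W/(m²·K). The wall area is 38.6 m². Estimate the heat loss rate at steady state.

Model the wall as resistances in series:
R_copper = L/(kA) = 0.001/(394×38.6) = 6.575×10^-8 K/W
R_ceramic-fibre blanket = L/(kA) = 0.165/(0.105×38.6) = 0.04071 K/W
R_stainless steel = L/(kA) = 0.001/(17.1×38.6) = 1.515×10^-6 K/W
R_outer film = 1/(h_o·A) = 1/(20.1×38.6) = 0.001289 K/W
R_total = 0.042 K/W
Q = ΔT / R_total = 107 / 0.042

Q ≈ 2550 W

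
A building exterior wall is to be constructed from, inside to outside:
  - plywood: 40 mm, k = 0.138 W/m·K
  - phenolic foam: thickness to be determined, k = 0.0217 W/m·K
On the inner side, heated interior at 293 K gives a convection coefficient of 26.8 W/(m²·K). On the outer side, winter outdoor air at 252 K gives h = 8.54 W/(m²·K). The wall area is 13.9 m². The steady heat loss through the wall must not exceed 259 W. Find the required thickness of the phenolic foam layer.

L ≈ 38.1 mm

Model the wall as resistances in series:
R_inner film = 1/(h_i·A) = 1/(26.8×13.9) = 0.002684 K/W
R_plywood = L/(kA) = 0.04/(0.138×13.9) = 0.02085 K/W
R_outer film = 1/(h_o·A) = 1/(8.54×13.9) = 0.008424 K/W
Sum of the known resistances R_other = 0.03196 K/W
Required total resistance R_tot = ΔT/Q_allow = 41/259 = 0.1583 K/W
R_phenolic foam = R_tot − R_other = 0.1263 K/W
L = R·k·A = 0.1263×0.0217×13.9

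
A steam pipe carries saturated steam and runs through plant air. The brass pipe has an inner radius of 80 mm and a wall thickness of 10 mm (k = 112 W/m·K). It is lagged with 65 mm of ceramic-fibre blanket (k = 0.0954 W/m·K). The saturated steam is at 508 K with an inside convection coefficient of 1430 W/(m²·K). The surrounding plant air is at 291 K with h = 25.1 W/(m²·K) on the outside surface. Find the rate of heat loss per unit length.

q′ ≈ 229 W/m

Cylindrical conduction, so R = ln(r₂/r₁)/(2πkL) per layer, in series:
R_inner film = 1/(h_i·2πr₁L) = 1/(1430×2π×0.08×1) = 0.001391 K/W
R_brass pipe wall = ln(90/80)/(2π×112×1) = 1.674×10^-4 K/W
R_ceramic-fibre blanket = ln(155/90)/(2π×0.0954×1) = 0.9069 K/W
R_outer film = 1/(h_o·2πr_oL) = 1/(25.1×2π×0.155×1) = 0.04091 K/W
R_total = 0.9494 K/W
Q = ΔT/R_total = 217/0.9494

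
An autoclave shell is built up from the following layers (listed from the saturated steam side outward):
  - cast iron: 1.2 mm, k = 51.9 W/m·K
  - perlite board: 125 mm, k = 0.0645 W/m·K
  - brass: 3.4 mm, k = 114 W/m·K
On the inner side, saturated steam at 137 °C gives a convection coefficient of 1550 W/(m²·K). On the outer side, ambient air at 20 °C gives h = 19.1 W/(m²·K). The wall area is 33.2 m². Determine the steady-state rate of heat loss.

Q ≈ 1950 W

Treating each layer as a thermal resistance in series:
R_inner film = 1/(h_i·A) = 1/(1550×33.2) = 1.943×10^-5 K/W
R_cast iron = L/(kA) = 0.0012/(51.9×33.2) = 6.964×10^-7 K/W
R_perlite board = L/(kA) = 0.125/(0.0645×33.2) = 0.05837 K/W
R_brass = L/(kA) = 0.0034/(114×33.2) = 8.983×10^-7 K/W
R_outer film = 1/(h_o·A) = 1/(19.1×33.2) = 0.001577 K/W
R_total = 0.05997 K/W
Q = ΔT / R_total = 117 / 0.05997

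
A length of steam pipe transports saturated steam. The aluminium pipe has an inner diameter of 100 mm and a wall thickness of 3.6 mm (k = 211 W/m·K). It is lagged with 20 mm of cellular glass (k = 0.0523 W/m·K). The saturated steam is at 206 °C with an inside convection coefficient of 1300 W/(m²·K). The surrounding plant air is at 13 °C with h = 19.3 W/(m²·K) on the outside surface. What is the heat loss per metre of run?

Per-layer cylindrical resistances, series-summed:
R_inner film = 1/(h_i·2πr₁L) = 1/(1300×2π×0.05×1) = 0.002449 K/W
R_aluminium pipe wall = ln(53.6/50)/(2π×211×1) = 5.244×10^-5 K/W
R_cellular glass = ln(73.6/53.6)/(2π×0.0523×1) = 0.965 K/W
R_outer film = 1/(h_o·2πr_oL) = 1/(19.3×2π×0.0736×1) = 0.112 K/W
R_total = 1.08 K/W
Q = ΔT/R_total = 193/1.08

q′ ≈ 179 W/m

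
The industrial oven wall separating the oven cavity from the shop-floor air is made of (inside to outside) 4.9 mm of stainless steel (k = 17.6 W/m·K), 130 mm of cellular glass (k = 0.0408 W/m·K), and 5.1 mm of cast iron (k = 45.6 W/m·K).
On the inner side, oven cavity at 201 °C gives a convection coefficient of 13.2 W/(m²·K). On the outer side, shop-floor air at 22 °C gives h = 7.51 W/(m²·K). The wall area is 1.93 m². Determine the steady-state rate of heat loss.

Treating each layer as a thermal resistance in series:
R_inner film = 1/(h_i·A) = 1/(13.2×1.93) = 0.03925 K/W
R_stainless steel = L/(kA) = 0.0049/(17.6×1.93) = 1.443×10^-4 K/W
R_cellular glass = L/(kA) = 0.13/(0.0408×1.93) = 1.651 K/W
R_cast iron = L/(kA) = 0.0051/(45.6×1.93) = 5.795×10^-5 K/W
R_outer film = 1/(h_o·A) = 1/(7.51×1.93) = 0.06899 K/W
R_total = 1.759 K/W
Q = ΔT / R_total = 179 / 1.759

Q ≈ 102 W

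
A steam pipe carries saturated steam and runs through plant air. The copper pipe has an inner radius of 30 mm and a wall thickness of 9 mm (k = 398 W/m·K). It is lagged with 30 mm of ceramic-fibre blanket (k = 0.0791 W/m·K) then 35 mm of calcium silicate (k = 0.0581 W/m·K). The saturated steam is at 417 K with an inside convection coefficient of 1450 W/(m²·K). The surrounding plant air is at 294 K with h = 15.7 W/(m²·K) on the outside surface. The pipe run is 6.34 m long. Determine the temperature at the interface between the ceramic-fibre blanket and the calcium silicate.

T ≈ 357 K

For a radial system each layer contributes R = ln(r_out/r_in)/(2πkL); films add R = 1/(hA).
R_inner film = 1/(h_i·2πr₁L) = 1/(1450×2π×0.03×6.34) = 5.771×10^-4 K/W
R_copper pipe wall = ln(39/30)/(2π×398×6.34) = 1.655×10^-5 K/W
R_ceramic-fibre blanket = ln(69/39)/(2π×0.0791×6.34) = 0.1811 K/W
R_calcium silicate = ln(104/69)/(2π×0.0581×6.34) = 0.1773 K/W
R_outer film = 1/(h_o·2πr_oL) = 1/(15.7×2π×0.104×6.34) = 0.01537 K/W
R_total = 0.3743 K/W
Q = ΔT/R_total = 123/0.3743
Q = 329 W
T_interface = T_inner − Q·ΣR(inner→interface) = 417 − 329×0.1817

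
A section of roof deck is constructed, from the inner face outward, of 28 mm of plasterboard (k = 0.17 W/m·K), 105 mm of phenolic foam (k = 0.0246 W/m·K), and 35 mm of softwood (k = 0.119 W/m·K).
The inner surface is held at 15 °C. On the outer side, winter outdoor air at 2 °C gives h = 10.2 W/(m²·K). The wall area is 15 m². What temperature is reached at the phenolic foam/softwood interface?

Treating each layer as a thermal resistance in series:
R_plasterboard = L/(kA) = 0.028/(0.17×15) = 0.01098 K/W
R_phenolic foam = L/(kA) = 0.105/(0.0246×15) = 0.2846 K/W
R_softwood = L/(kA) = 0.035/(0.119×15) = 0.01961 K/W
R_outer film = 1/(h_o·A) = 1/(10.2×15) = 0.006536 K/W
R_total = 0.3217 K/W;  Q = ΔT/R_total = 13/0.3217 = 40.41 W
T_interface = T_inner − Q·ΣR(inner→interface) = 15 − 40.4×0.2955

T ≈ 3.06 °C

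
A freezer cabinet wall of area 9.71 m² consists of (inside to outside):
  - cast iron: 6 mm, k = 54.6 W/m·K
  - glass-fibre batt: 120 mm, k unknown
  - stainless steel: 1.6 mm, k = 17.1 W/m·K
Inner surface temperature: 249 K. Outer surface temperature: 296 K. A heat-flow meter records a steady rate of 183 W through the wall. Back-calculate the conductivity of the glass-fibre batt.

k ≈ 0.0481 W/(m·K)

Treating each layer as a thermal resistance in series:
R_cast iron = L/(kA) = 0.006/(54.6×9.71) = 1.132×10^-5 K/W
R_stainless steel = L/(kA) = 0.0016/(17.1×9.71) = 9.636×10^-6 K/W
Sum of known resistances R_other = 2.095×10^-5 K/W
Total R = ΔT/Q = 47/183 = 0.2568 K/W
R_glass-fibre batt = R_total − R_other = 0.2568 K/W
k = L/(R·A) = 0.12/(0.2568×9.71)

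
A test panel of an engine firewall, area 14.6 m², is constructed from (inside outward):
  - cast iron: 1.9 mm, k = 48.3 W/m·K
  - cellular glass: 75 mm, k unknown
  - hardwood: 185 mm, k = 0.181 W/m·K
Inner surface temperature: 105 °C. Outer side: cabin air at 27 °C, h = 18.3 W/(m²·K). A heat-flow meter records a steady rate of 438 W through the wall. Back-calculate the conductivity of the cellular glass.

Thermal resistances in series:
R_cast iron = L/(kA) = 0.0019/(48.3×14.6) = 2.694×10^-6 K/W
R_hardwood = L/(kA) = 0.185/(0.181×14.6) = 0.07001 K/W
R_outer film = 1/(h_o·A) = 1/(18.3×14.6) = 0.003743 K/W
Sum of known resistances R_other = 0.07375 K/W
Total R = ΔT/Q = 78/438 = 0.1781 K/W
R_cellular glass = R_total − R_other = 0.1043 K/W
k = L/(R·A) = 0.075/(0.1043×14.6)

k ≈ 0.0492 W/(m·K)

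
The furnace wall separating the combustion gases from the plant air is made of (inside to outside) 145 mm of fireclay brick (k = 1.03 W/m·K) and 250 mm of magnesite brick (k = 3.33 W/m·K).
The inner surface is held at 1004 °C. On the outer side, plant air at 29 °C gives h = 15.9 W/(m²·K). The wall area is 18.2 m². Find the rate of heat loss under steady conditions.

Q ≈ 63700 W

Using the resistance-network approach (series):
R_fireclay brick = L/(kA) = 0.145/(1.03×18.2) = 0.007735 K/W
R_magnesite brick = L/(kA) = 0.25/(3.33×18.2) = 0.004125 K/W
R_outer film = 1/(h_o·A) = 1/(15.9×18.2) = 0.003456 K/W
R_total = 0.01532 K/W
Q = ΔT / R_total = 975 / 0.01532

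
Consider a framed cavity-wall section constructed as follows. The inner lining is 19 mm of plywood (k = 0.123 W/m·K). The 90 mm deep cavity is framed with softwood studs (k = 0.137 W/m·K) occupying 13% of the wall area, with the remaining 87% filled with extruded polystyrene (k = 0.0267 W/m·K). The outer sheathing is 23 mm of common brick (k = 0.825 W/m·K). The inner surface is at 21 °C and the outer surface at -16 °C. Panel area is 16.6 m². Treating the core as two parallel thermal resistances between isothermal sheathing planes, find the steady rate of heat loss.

Q ≈ 259 W

Sheathing layers in series; stud and cavity paths in parallel between them.
R_inner = 0.019/(0.123×16.6) = 0.009306 K/W
R_stud  = 0.09/(0.137×0.13×16.6) = 0.3044 K/W
R_cav   = 0.09/(0.0267×0.87×16.6) = 0.2334 K/W
1/R_core = 1/R_stud + 1/R_cav → R_core = 0.1321 K/W
R_outer = 0.023/(0.825×16.6) = 0.001679 K/W
R_total = 0.1431 K/W
Q = ΔT/R_total = 37/0.1431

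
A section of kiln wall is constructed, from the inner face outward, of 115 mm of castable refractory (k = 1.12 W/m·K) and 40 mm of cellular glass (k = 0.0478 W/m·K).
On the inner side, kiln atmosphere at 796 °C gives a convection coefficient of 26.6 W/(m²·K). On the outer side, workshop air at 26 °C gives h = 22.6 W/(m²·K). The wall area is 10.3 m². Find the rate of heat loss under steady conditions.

Q ≈ 7770 W

Using the resistance-network approach (series):
R_inner film = 1/(h_i·A) = 1/(26.6×10.3) = 0.00365 K/W
R_castable refractory = L/(kA) = 0.115/(1.12×10.3) = 0.009969 K/W
R_cellular glass = L/(kA) = 0.04/(0.0478×10.3) = 0.08124 K/W
R_outer film = 1/(h_o·A) = 1/(22.6×10.3) = 0.004296 K/W
R_total = 0.09916 K/W
Q = ΔT / R_total = 770 / 0.09916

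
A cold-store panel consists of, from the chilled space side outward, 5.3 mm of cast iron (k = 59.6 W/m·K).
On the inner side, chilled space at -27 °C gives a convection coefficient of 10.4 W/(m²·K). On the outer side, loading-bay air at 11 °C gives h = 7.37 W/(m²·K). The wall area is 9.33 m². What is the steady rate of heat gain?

Series thermal resistances:
R_inner film = 1/(h_i·A) = 1/(10.4×9.33) = 0.01031 K/W
R_cast iron = L/(kA) = 0.0053/(59.6×9.33) = 9.531×10^-6 K/W
R_outer film = 1/(h_o·A) = 1/(7.37×9.33) = 0.01454 K/W
R_total = 0.02486 K/W
Q = ΔT / R_total = 38 / 0.02486

Q ≈ 1530 W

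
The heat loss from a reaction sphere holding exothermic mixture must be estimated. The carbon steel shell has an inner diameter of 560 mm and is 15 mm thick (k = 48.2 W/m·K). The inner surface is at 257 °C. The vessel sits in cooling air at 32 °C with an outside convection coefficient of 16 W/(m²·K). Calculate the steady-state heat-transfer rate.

Q ≈ 3920 W

Each spherical layer contributes R = (1/r_i − 1/r_o)/(4πk):
R_carbon steel shell = (1/0.28 − 1/0.295)/(4π×48.2) = 2.998×10^-4 K/W
R_outer film = 1/(h·4πr_o²) = 1/(16×4π×0.295²) = 0.05715 K/W
R_total = 0.05745 K/W
Q = ΔT/R_total = 225/0.05745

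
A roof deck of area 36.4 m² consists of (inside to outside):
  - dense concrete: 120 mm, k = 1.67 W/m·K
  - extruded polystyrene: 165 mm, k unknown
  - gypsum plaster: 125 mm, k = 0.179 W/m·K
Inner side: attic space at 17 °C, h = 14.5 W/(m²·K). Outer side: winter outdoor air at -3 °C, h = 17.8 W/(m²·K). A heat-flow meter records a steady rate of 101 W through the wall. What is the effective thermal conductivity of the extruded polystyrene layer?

Using the resistance-network approach (series):
R_inner film = 1/(h_i·A) = 1/(14.5×36.4) = 0.001895 K/W
R_dense concrete = L/(kA) = 0.12/(1.67×36.4) = 0.001974 K/W
R_gypsum plaster = L/(kA) = 0.125/(0.179×36.4) = 0.01918 K/W
R_outer film = 1/(h_o·A) = 1/(17.8×36.4) = 0.001543 K/W
Sum of known resistances R_other = 0.0246 K/W
Total R = ΔT/Q = 20/101 = 0.198 K/W
R_extruded polystyrene = R_total − R_other = 0.1734 K/W
k = L/(R·A) = 0.165/(0.1734×36.4)

k ≈ 0.0261 W/(m·K)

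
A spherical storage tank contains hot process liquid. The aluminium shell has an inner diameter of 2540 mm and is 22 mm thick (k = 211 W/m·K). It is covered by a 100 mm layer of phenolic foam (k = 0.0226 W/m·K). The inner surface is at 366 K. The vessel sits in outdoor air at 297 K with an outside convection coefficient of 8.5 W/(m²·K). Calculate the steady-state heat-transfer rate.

For a spherical shell R = (1/r₁ − 1/r₂)/(4πk); film R = 1/(h·4πr²). In series:
R_aluminium shell = (1/1.27 − 1/1.292)/(4π×211) = 5.057×10^-6 K/W
R_phenolic foam = (1/1.292 − 1/1.392)/(4π×0.0226) = 0.1958 K/W
R_outer film = 1/(h·4πr_o²) = 1/(8.5×4π×1.392²) = 0.004832 K/W
R_total = 0.2006 K/W
Q = ΔT/R_total = 69/0.2006

Q ≈ 344 W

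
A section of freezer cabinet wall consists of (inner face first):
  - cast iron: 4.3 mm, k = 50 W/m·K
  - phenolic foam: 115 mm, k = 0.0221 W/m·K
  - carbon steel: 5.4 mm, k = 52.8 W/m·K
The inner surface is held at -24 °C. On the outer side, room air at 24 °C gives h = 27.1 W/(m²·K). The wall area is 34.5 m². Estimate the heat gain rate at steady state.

Q ≈ 316 W

Model the wall as resistances in series:
R_cast iron = L/(kA) = 0.0043/(50×34.5) = 2.493×10^-6 K/W
R_phenolic foam = L/(kA) = 0.115/(0.0221×34.5) = 0.1508 K/W
R_carbon steel = L/(kA) = 0.0054/(52.8×34.5) = 2.964×10^-6 K/W
R_outer film = 1/(h_o·A) = 1/(27.1×34.5) = 0.00107 K/W
R_total = 0.1519 K/W
Q = ΔT / R_total = 48 / 0.1519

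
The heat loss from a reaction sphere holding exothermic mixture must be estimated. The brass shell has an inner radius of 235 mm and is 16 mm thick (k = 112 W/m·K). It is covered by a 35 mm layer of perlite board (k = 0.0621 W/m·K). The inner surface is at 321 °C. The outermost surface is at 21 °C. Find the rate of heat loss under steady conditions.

Q ≈ 480 W

Each spherical layer contributes R = (1/r_i − 1/r_o)/(4πk):
R_brass shell = (1/0.235 − 1/0.251)/(4π×112) = 1.927×10^-4 K/W
R_perlite board = (1/0.251 − 1/0.286)/(4π×0.0621) = 0.6248 K/W
R_total = 0.625 K/W
Q = ΔT/R_total = 300/0.625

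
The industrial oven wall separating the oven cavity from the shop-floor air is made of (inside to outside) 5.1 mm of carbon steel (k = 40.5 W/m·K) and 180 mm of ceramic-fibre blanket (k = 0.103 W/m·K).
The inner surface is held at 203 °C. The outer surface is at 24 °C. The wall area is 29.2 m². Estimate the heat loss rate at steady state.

Q ≈ 2990 W

Using the resistance-network approach (series):
R_carbon steel = L/(kA) = 0.0051/(40.5×29.2) = 4.313×10^-6 K/W
R_ceramic-fibre blanket = L/(kA) = 0.18/(0.103×29.2) = 0.05985 K/W
R_total = 0.05985 K/W
Q = ΔT / R_total = 179 / 0.05985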